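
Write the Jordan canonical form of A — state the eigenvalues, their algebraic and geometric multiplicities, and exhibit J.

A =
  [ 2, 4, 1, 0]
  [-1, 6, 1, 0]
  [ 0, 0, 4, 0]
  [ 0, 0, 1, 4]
J_3(4) ⊕ J_1(4)

The characteristic polynomial is
  det(x·I − A) = x^4 - 16*x^3 + 96*x^2 - 256*x + 256 = (x - 4)^4

Eigenvalues and multiplicities (the geometric multiplicity of λ is n − rank(A − λI), which equals the number of Jordan blocks for λ):
  λ = 4: algebraic multiplicity = 4, geometric multiplicity = 2

Determining the block sizes for each eigenvalue:
  λ = 4: with am = 4 and gm = 2, the partition is not yet determined (e.g. several partitions of 4 into 2 parts exist). Let N = A − (4)·I. Computing rank(N^1) = 2, rank(N^2) = 1, rank(N^3) = 0; the number of blocks of size ≥ j is rank(N^{j−1}) − rank(N^j), giving [2, 1, 1]. So we have 1 block(s) of size 3, 1 block(s) of size 1 → block sizes [3, 1]

Assembling the blocks gives a Jordan form
J =
  [4, 1, 0, 0]
  [0, 4, 1, 0]
  [0, 0, 4, 0]
  [0, 0, 0, 4]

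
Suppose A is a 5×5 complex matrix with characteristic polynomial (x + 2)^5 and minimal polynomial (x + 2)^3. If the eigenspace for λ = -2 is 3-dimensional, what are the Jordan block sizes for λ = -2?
Block sizes for λ = -2: [3, 1, 1]

Step 1 — from the characteristic polynomial, algebraic multiplicity of λ = -2 is 5. From dim ker(A − (-2)·I) = 3, there are exactly 3 Jordan blocks for λ = -2.
Step 2 — from the minimal polynomial, the factor (x + 2)^3 tells us the largest block for λ = -2 has size 3.
Step 3 — with total size 5, 3 blocks, and largest block 3, the block sizes (in nonincreasing order) are [3, 1, 1].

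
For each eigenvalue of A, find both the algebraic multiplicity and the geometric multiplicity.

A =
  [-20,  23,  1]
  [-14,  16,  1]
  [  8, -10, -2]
λ = -2: alg = 3, geom = 1

Step 1 — factor the characteristic polynomial to read off the algebraic multiplicities:
  χ_A(x) = (x + 2)^3

Step 2 — compute geometric multiplicities via the rank-nullity identity g(λ) = n − rank(A − λI):
  rank(A − (-2)·I) = 2, so dim ker(A − (-2)·I) = n − 2 = 1

Summary:
  λ = -2: algebraic multiplicity = 3, geometric multiplicity = 1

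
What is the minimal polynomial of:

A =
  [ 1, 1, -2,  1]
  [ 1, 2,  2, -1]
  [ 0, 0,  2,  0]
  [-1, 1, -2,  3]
x^3 - 6*x^2 + 12*x - 8

The characteristic polynomial is χ_A(x) = (x - 2)^4, so the eigenvalues are known. The minimal polynomial is
  m_A(x) = Π_λ (x − λ)^{k_λ}
where k_λ is the size of the *largest* Jordan block for λ (equivalently, the smallest k with (A − λI)^k v = 0 for every generalised eigenvector v of λ).

  λ = 2: largest Jordan block has size 3, contributing (x − 2)^3

So m_A(x) = (x - 2)^3 = x^3 - 6*x^2 + 12*x - 8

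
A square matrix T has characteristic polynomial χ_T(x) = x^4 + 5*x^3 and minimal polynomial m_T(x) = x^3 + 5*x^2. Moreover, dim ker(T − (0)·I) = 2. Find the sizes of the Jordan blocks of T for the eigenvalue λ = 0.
Block sizes for λ = 0: [2, 1]

Step 1 — from the characteristic polynomial, algebraic multiplicity of λ = 0 is 3. From dim ker(T − (0)·I) = 2, there are exactly 2 Jordan blocks for λ = 0.
Step 2 — from the minimal polynomial, the factor (x − 0)^2 tells us the largest block for λ = 0 has size 2.
Step 3 — with total size 3, 2 blocks, and largest block 2, the block sizes (in nonincreasing order) are [2, 1].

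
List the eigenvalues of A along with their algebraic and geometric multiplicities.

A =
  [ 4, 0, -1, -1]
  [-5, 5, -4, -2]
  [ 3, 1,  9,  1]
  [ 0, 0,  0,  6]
λ = 6: alg = 4, geom = 2

Step 1 — factor the characteristic polynomial to read off the algebraic multiplicities:
  χ_A(x) = (x - 6)^4

Step 2 — compute geometric multiplicities via the rank-nullity identity g(λ) = n − rank(A − λI):
  rank(A − (6)·I) = 2, so dim ker(A − (6)·I) = n − 2 = 2

Summary:
  λ = 6: algebraic multiplicity = 4, geometric multiplicity = 2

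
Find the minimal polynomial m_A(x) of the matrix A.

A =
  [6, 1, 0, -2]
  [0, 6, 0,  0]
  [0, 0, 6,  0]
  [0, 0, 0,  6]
x^2 - 12*x + 36

The characteristic polynomial is χ_A(x) = (x - 6)^4, so the eigenvalues are known. The minimal polynomial is
  m_A(x) = Π_λ (x − λ)^{k_λ}
where k_λ is the size of the *largest* Jordan block for λ (equivalently, the smallest k with (A − λI)^k v = 0 for every generalised eigenvector v of λ).

  λ = 6: largest Jordan block has size 2, contributing (x − 6)^2

So m_A(x) = (x - 6)^2 = x^2 - 12*x + 36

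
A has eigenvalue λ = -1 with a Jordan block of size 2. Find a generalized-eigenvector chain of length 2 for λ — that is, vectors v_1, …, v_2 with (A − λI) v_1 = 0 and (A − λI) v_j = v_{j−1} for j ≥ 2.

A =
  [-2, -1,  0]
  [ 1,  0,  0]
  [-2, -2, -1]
A Jordan chain for λ = -1 of length 2:
v_1 = (-1, 1, -2)ᵀ
v_2 = (1, 0, 0)ᵀ

Let N = A − (-1)·I. We want v_2 with N^2 v_2 = 0 but N^1 v_2 ≠ 0; then v_{j-1} := N · v_j for j = 2, …, 2.

Pick v_2 = (1, 0, 0)ᵀ.
Then v_1 = N · v_2 = (-1, 1, -2)ᵀ.

Sanity check: (A − (-1)·I) v_1 = (0, 0, 0)ᵀ = 0. ✓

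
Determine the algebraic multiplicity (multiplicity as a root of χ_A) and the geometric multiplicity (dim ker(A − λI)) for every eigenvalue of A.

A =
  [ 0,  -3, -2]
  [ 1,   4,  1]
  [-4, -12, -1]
λ = 1: alg = 3, geom = 1

Step 1 — factor the characteristic polynomial to read off the algebraic multiplicities:
  χ_A(x) = (x - 1)^3

Step 2 — compute geometric multiplicities via the rank-nullity identity g(λ) = n − rank(A − λI):
  rank(A − (1)·I) = 2, so dim ker(A − (1)·I) = n − 2 = 1

Summary:
  λ = 1: algebraic multiplicity = 3, geometric multiplicity = 1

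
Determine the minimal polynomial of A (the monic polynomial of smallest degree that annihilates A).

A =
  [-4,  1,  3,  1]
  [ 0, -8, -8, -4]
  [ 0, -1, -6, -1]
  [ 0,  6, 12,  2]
x^3 + 12*x^2 + 48*x + 64

The characteristic polynomial is χ_A(x) = (x + 4)^4, so the eigenvalues are known. The minimal polynomial is
  m_A(x) = Π_λ (x − λ)^{k_λ}
where k_λ is the size of the *largest* Jordan block for λ (equivalently, the smallest k with (A − λI)^k v = 0 for every generalised eigenvector v of λ).

  λ = -4: largest Jordan block has size 3, contributing (x + 4)^3

So m_A(x) = (x + 4)^3 = x^3 + 12*x^2 + 48*x + 64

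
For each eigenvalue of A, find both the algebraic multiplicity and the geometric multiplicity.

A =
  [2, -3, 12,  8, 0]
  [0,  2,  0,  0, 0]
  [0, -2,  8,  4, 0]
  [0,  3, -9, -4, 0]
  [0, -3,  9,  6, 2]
λ = 2: alg = 5, geom = 3

Step 1 — factor the characteristic polynomial to read off the algebraic multiplicities:
  χ_A(x) = (x - 2)^5

Step 2 — compute geometric multiplicities via the rank-nullity identity g(λ) = n − rank(A − λI):
  rank(A − (2)·I) = 2, so dim ker(A − (2)·I) = n − 2 = 3

Summary:
  λ = 2: algebraic multiplicity = 5, geometric multiplicity = 3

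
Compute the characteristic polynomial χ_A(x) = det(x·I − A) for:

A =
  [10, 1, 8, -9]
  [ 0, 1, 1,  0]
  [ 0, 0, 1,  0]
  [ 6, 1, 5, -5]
x^4 - 7*x^3 + 15*x^2 - 13*x + 4

Expanding det(x·I − A) (e.g. by cofactor expansion or by noting that A is similar to its Jordan form J, which has the same characteristic polynomial as A) gives
  χ_A(x) = x^4 - 7*x^3 + 15*x^2 - 13*x + 4
which factors as (x - 4)*(x - 1)^3. The eigenvalues (with algebraic multiplicities) are λ = 1 with multiplicity 3, λ = 4 with multiplicity 1.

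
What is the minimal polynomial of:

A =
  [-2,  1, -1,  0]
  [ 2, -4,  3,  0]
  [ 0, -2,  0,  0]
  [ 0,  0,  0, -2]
x^3 + 6*x^2 + 12*x + 8

The characteristic polynomial is χ_A(x) = (x + 2)^4, so the eigenvalues are known. The minimal polynomial is
  m_A(x) = Π_λ (x − λ)^{k_λ}
where k_λ is the size of the *largest* Jordan block for λ (equivalently, the smallest k with (A − λI)^k v = 0 for every generalised eigenvector v of λ).

  λ = -2: largest Jordan block has size 3, contributing (x + 2)^3

So m_A(x) = (x + 2)^3 = x^3 + 6*x^2 + 12*x + 8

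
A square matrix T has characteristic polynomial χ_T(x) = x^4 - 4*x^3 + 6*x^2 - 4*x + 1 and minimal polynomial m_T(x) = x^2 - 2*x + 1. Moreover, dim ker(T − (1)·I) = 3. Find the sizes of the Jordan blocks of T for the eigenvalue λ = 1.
Block sizes for λ = 1: [2, 1, 1]

Step 1 — from the characteristic polynomial, algebraic multiplicity of λ = 1 is 4. From dim ker(T − (1)·I) = 3, there are exactly 3 Jordan blocks for λ = 1.
Step 2 — from the minimal polynomial, the factor (x − 1)^2 tells us the largest block for λ = 1 has size 2.
Step 3 — with total size 4, 3 blocks, and largest block 2, the block sizes (in nonincreasing order) are [2, 1, 1].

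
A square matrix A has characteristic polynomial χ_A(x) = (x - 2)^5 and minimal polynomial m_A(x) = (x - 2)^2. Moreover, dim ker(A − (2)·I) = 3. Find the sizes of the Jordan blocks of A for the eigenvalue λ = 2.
Block sizes for λ = 2: [2, 2, 1]

Step 1 — from the characteristic polynomial, algebraic multiplicity of λ = 2 is 5. From dim ker(A − (2)·I) = 3, there are exactly 3 Jordan blocks for λ = 2.
Step 2 — from the minimal polynomial, the factor (x − 2)^2 tells us the largest block for λ = 2 has size 2.
Step 3 — with total size 5, 3 blocks, and largest block 2, the block sizes (in nonincreasing order) are [2, 2, 1].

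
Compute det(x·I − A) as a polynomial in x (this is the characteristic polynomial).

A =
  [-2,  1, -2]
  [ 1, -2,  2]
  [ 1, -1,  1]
x^3 + 3*x^2 + 3*x + 1

Expanding det(x·I − A) (e.g. by cofactor expansion or by noting that A is similar to its Jordan form J, which has the same characteristic polynomial as A) gives
  χ_A(x) = x^3 + 3*x^2 + 3*x + 1
which factors as (x + 1)^3. The eigenvalues (with algebraic multiplicities) are λ = -1 with multiplicity 3.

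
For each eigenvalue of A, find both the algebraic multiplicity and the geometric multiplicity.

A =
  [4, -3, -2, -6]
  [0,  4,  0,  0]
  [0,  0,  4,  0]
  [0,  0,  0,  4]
λ = 4: alg = 4, geom = 3

Step 1 — factor the characteristic polynomial to read off the algebraic multiplicities:
  χ_A(x) = (x - 4)^4

Step 2 — compute geometric multiplicities via the rank-nullity identity g(λ) = n − rank(A − λI):
  rank(A − (4)·I) = 1, so dim ker(A − (4)·I) = n − 1 = 3

Summary:
  λ = 4: algebraic multiplicity = 4, geometric multiplicity = 3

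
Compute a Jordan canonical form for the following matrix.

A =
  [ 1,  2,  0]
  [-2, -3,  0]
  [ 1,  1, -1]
J_2(-1) ⊕ J_1(-1)

The characteristic polynomial is
  det(x·I − A) = x^3 + 3*x^2 + 3*x + 1 = (x + 1)^3

Eigenvalues and multiplicities (the geometric multiplicity of λ is n − rank(A − λI), which equals the number of Jordan blocks for λ):
  λ = -1: algebraic multiplicity = 3, geometric multiplicity = 2

Determining the block sizes for each eigenvalue:
  λ = -1: 2 blocks summing to 3 forces exactly one block of size 2 and the rest size 1 → block sizes [2, 1]

Assembling the blocks gives a Jordan form
J =
  [-1,  1,  0]
  [ 0, -1,  0]
  [ 0,  0, -1]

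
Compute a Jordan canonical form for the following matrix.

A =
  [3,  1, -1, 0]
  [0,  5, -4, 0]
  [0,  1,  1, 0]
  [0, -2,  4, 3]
J_3(3) ⊕ J_1(3)

The characteristic polynomial is
  det(x·I − A) = x^4 - 12*x^3 + 54*x^2 - 108*x + 81 = (x - 3)^4

Eigenvalues and multiplicities (the geometric multiplicity of λ is n − rank(A − λI), which equals the number of Jordan blocks for λ):
  λ = 3: algebraic multiplicity = 4, geometric multiplicity = 2

Determining the block sizes for each eigenvalue:
  λ = 3: with am = 4 and gm = 2, the partition is not yet determined (e.g. several partitions of 4 into 2 parts exist). Let N = A − (3)·I. Computing rank(N^1) = 2, rank(N^2) = 1, rank(N^3) = 0; the number of blocks of size ≥ j is rank(N^{j−1}) − rank(N^j), giving [2, 1, 1]. So we have 1 block(s) of size 3, 1 block(s) of size 1 → block sizes [3, 1]

Assembling the blocks gives a Jordan form
J =
  [3, 1, 0, 0]
  [0, 3, 1, 0]
  [0, 0, 3, 0]
  [0, 0, 0, 3]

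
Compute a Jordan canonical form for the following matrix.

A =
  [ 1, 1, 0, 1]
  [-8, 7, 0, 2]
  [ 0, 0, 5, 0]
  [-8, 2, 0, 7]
J_2(5) ⊕ J_1(5) ⊕ J_1(5)

The characteristic polynomial is
  det(x·I − A) = x^4 - 20*x^3 + 150*x^2 - 500*x + 625 = (x - 5)^4

Eigenvalues and multiplicities (the geometric multiplicity of λ is n − rank(A − λI), which equals the number of Jordan blocks for λ):
  λ = 5: algebraic multiplicity = 4, geometric multiplicity = 3

Determining the block sizes for each eigenvalue:
  λ = 5: 3 blocks summing to 4 forces exactly one block of size 2 and the rest size 1 → block sizes [2, 1, 1]

Assembling the blocks gives a Jordan form
J =
  [5, 1, 0, 0]
  [0, 5, 0, 0]
  [0, 0, 5, 0]
  [0, 0, 0, 5]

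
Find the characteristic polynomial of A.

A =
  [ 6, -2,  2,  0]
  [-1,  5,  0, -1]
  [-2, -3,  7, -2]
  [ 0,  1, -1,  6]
x^4 - 24*x^3 + 216*x^2 - 864*x + 1296

Expanding det(x·I − A) (e.g. by cofactor expansion or by noting that A is similar to its Jordan form J, which has the same characteristic polynomial as A) gives
  χ_A(x) = x^4 - 24*x^3 + 216*x^2 - 864*x + 1296
which factors as (x - 6)^4. The eigenvalues (with algebraic multiplicities) are λ = 6 with multiplicity 4.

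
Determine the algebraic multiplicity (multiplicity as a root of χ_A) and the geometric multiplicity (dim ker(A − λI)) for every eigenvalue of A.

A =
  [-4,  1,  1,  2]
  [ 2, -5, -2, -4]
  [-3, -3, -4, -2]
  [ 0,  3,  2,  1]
λ = -3: alg = 4, geom = 2

Step 1 — factor the characteristic polynomial to read off the algebraic multiplicities:
  χ_A(x) = (x + 3)^4

Step 2 — compute geometric multiplicities via the rank-nullity identity g(λ) = n − rank(A − λI):
  rank(A − (-3)·I) = 2, so dim ker(A − (-3)·I) = n − 2 = 2

Summary:
  λ = -3: algebraic multiplicity = 4, geometric multiplicity = 2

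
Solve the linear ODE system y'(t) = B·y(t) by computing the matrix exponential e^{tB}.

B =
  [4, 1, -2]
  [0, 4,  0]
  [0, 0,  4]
e^{tB} =
  [exp(4*t), t*exp(4*t), -2*t*exp(4*t)]
  [0, exp(4*t), 0]
  [0, 0, exp(4*t)]

Strategy: write B = P · J · P⁻¹ where J is a Jordan canonical form, so e^{tB} = P · e^{tJ} · P⁻¹, and e^{tJ} can be computed block-by-block.

B has Jordan form
J =
  [4, 1, 0]
  [0, 4, 0]
  [0, 0, 4]
(up to reordering of blocks).

Per-block formulas:
  For a 1×1 block at λ = 4: exp(t · [4]) = [e^(4t)].
  For a 2×2 Jordan block J_2(4): exp(t · J_2(4)) = e^(4t)·(I + t·N), where N is the 2×2 nilpotent shift.

After assembling e^{tJ} and conjugating by P, we get:

e^{tB} =
  [exp(4*t), t*exp(4*t), -2*t*exp(4*t)]
  [0, exp(4*t), 0]
  [0, 0, exp(4*t)]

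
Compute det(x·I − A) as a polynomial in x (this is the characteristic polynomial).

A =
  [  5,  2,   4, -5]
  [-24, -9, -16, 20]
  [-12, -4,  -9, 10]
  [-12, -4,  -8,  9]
x^4 + 4*x^3 + 6*x^2 + 4*x + 1

Expanding det(x·I − A) (e.g. by cofactor expansion or by noting that A is similar to its Jordan form J, which has the same characteristic polynomial as A) gives
  χ_A(x) = x^4 + 4*x^3 + 6*x^2 + 4*x + 1
which factors as (x + 1)^4. The eigenvalues (with algebraic multiplicities) are λ = -1 with multiplicity 4.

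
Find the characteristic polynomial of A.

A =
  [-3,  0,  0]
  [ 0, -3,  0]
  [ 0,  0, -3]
x^3 + 9*x^2 + 27*x + 27

Expanding det(x·I − A) (e.g. by cofactor expansion or by noting that A is similar to its Jordan form J, which has the same characteristic polynomial as A) gives
  χ_A(x) = x^3 + 9*x^2 + 27*x + 27
which factors as (x + 3)^3. The eigenvalues (with algebraic multiplicities) are λ = -3 with multiplicity 3.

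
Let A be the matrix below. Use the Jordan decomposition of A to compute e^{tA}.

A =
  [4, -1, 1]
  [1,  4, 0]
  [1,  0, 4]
e^{tA} =
  [exp(4*t), -t*exp(4*t), t*exp(4*t)]
  [t*exp(4*t), -t^2*exp(4*t)/2 + exp(4*t), t^2*exp(4*t)/2]
  [t*exp(4*t), -t^2*exp(4*t)/2, t^2*exp(4*t)/2 + exp(4*t)]

Strategy: write A = P · J · P⁻¹ where J is a Jordan canonical form, so e^{tA} = P · e^{tJ} · P⁻¹, and e^{tJ} can be computed block-by-block.

A has Jordan form
J =
  [4, 1, 0]
  [0, 4, 1]
  [0, 0, 4]
(up to reordering of blocks).

Per-block formulas:
  For a 3×3 Jordan block J_3(4): exp(t · J_3(4)) = e^(4t)·(I + t·N + (t^2/2)·N^2), where N is the 3×3 nilpotent shift.

After assembling e^{tJ} and conjugating by P, we get:

e^{tA} =
  [exp(4*t), -t*exp(4*t), t*exp(4*t)]
  [t*exp(4*t), -t^2*exp(4*t)/2 + exp(4*t), t^2*exp(4*t)/2]
  [t*exp(4*t), -t^2*exp(4*t)/2, t^2*exp(4*t)/2 + exp(4*t)]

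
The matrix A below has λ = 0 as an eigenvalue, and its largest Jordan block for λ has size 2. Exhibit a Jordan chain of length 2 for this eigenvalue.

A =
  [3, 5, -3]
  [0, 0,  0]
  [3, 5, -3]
A Jordan chain for λ = 0 of length 2:
v_1 = (3, 0, 3)ᵀ
v_2 = (1, 0, 0)ᵀ

Let N = A − (0)·I. We want v_2 with N^2 v_2 = 0 but N^1 v_2 ≠ 0; then v_{j-1} := N · v_j for j = 2, …, 2.

Pick v_2 = (1, 0, 0)ᵀ.
Then v_1 = N · v_2 = (3, 0, 3)ᵀ.

Sanity check: (A − (0)·I) v_1 = (0, 0, 0)ᵀ = 0. ✓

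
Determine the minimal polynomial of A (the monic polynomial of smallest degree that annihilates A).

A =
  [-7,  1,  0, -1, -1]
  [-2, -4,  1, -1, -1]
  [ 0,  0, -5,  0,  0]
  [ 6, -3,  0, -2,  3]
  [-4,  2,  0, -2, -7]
x^3 + 15*x^2 + 75*x + 125

The characteristic polynomial is χ_A(x) = (x + 5)^5, so the eigenvalues are known. The minimal polynomial is
  m_A(x) = Π_λ (x − λ)^{k_λ}
where k_λ is the size of the *largest* Jordan block for λ (equivalently, the smallest k with (A − λI)^k v = 0 for every generalised eigenvector v of λ).

  λ = -5: largest Jordan block has size 3, contributing (x + 5)^3

So m_A(x) = (x + 5)^3 = x^3 + 15*x^2 + 75*x + 125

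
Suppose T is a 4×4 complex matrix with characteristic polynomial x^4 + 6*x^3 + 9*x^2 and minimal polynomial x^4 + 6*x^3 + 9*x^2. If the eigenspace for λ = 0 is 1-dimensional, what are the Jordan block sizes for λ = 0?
Block sizes for λ = 0: [2]

Step 1 — from the characteristic polynomial, algebraic multiplicity of λ = 0 is 2. From dim ker(T − (0)·I) = 1, there are exactly 1 Jordan blocks for λ = 0.
Step 2 — from the minimal polynomial, the factor (x − 0)^2 tells us the largest block for λ = 0 has size 2.
Step 3 — with total size 2, 1 blocks, and largest block 2, the block sizes (in nonincreasing order) are [2].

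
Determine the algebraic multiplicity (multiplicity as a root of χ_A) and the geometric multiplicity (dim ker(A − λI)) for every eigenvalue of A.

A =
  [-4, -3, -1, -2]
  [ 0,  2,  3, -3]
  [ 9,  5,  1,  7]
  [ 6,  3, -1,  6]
λ = -1: alg = 1, geom = 1; λ = 2: alg = 3, geom = 1

Step 1 — factor the characteristic polynomial to read off the algebraic multiplicities:
  χ_A(x) = (x - 2)^3*(x + 1)

Step 2 — compute geometric multiplicities via the rank-nullity identity g(λ) = n − rank(A − λI):
  rank(A − (-1)·I) = 3, so dim ker(A − (-1)·I) = n − 3 = 1
  rank(A − (2)·I) = 3, so dim ker(A − (2)·I) = n − 3 = 1

Summary:
  λ = -1: algebraic multiplicity = 1, geometric multiplicity = 1
  λ = 2: algebraic multiplicity = 3, geometric multiplicity = 1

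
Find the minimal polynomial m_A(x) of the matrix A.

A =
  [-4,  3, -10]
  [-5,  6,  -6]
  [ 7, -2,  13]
x^3 - 15*x^2 + 75*x - 125

The characteristic polynomial is χ_A(x) = (x - 5)^3, so the eigenvalues are known. The minimal polynomial is
  m_A(x) = Π_λ (x − λ)^{k_λ}
where k_λ is the size of the *largest* Jordan block for λ (equivalently, the smallest k with (A − λI)^k v = 0 for every generalised eigenvector v of λ).

  λ = 5: largest Jordan block has size 3, contributing (x − 5)^3

So m_A(x) = (x - 5)^3 = x^3 - 15*x^2 + 75*x - 125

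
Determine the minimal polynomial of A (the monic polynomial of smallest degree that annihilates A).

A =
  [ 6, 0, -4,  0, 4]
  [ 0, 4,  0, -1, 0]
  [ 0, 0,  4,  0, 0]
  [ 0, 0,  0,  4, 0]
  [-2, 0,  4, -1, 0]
x^3 - 10*x^2 + 32*x - 32

The characteristic polynomial is χ_A(x) = (x - 4)^4*(x - 2), so the eigenvalues are known. The minimal polynomial is
  m_A(x) = Π_λ (x − λ)^{k_λ}
where k_λ is the size of the *largest* Jordan block for λ (equivalently, the smallest k with (A − λI)^k v = 0 for every generalised eigenvector v of λ).

  λ = 2: largest Jordan block has size 1, contributing (x − 2)
  λ = 4: largest Jordan block has size 2, contributing (x − 4)^2

So m_A(x) = (x - 4)^2*(x - 2) = x^3 - 10*x^2 + 32*x - 32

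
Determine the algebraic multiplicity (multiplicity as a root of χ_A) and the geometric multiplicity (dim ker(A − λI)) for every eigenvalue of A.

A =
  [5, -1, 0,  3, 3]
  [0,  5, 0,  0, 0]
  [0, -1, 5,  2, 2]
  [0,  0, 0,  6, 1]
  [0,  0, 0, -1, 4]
λ = 5: alg = 5, geom = 3

Step 1 — factor the characteristic polynomial to read off the algebraic multiplicities:
  χ_A(x) = (x - 5)^5

Step 2 — compute geometric multiplicities via the rank-nullity identity g(λ) = n − rank(A − λI):
  rank(A − (5)·I) = 2, so dim ker(A − (5)·I) = n − 2 = 3

Summary:
  λ = 5: algebraic multiplicity = 5, geometric multiplicity = 3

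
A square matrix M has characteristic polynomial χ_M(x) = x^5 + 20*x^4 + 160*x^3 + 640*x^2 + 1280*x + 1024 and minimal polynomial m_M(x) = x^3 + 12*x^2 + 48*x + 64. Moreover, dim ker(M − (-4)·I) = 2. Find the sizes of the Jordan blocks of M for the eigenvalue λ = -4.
Block sizes for λ = -4: [3, 2]

Step 1 — from the characteristic polynomial, algebraic multiplicity of λ = -4 is 5. From dim ker(M − (-4)·I) = 2, there are exactly 2 Jordan blocks for λ = -4.
Step 2 — from the minimal polynomial, the factor (x + 4)^3 tells us the largest block for λ = -4 has size 3.
Step 3 — with total size 5, 2 blocks, and largest block 3, the block sizes (in nonincreasing order) are [3, 2].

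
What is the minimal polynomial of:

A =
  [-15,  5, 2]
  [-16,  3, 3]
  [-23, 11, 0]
x^3 + 12*x^2 + 48*x + 64

The characteristic polynomial is χ_A(x) = (x + 4)^3, so the eigenvalues are known. The minimal polynomial is
  m_A(x) = Π_λ (x − λ)^{k_λ}
where k_λ is the size of the *largest* Jordan block for λ (equivalently, the smallest k with (A − λI)^k v = 0 for every generalised eigenvector v of λ).

  λ = -4: largest Jordan block has size 3, contributing (x + 4)^3

So m_A(x) = (x + 4)^3 = x^3 + 12*x^2 + 48*x + 64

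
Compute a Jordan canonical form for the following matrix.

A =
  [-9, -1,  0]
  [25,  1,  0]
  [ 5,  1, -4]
J_2(-4) ⊕ J_1(-4)

The characteristic polynomial is
  det(x·I − A) = x^3 + 12*x^2 + 48*x + 64 = (x + 4)^3

Eigenvalues and multiplicities (the geometric multiplicity of λ is n − rank(A − λI), which equals the number of Jordan blocks for λ):
  λ = -4: algebraic multiplicity = 3, geometric multiplicity = 2

Determining the block sizes for each eigenvalue:
  λ = -4: 2 blocks summing to 3 forces exactly one block of size 2 and the rest size 1 → block sizes [2, 1]

Assembling the blocks gives a Jordan form
J =
  [-4,  1,  0]
  [ 0, -4,  0]
  [ 0,  0, -4]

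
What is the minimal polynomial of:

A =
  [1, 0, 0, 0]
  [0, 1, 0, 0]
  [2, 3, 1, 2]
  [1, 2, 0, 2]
x^3 - 4*x^2 + 5*x - 2

The characteristic polynomial is χ_A(x) = (x - 2)*(x - 1)^3, so the eigenvalues are known. The minimal polynomial is
  m_A(x) = Π_λ (x − λ)^{k_λ}
where k_λ is the size of the *largest* Jordan block for λ (equivalently, the smallest k with (A − λI)^k v = 0 for every generalised eigenvector v of λ).

  λ = 1: largest Jordan block has size 2, contributing (x − 1)^2
  λ = 2: largest Jordan block has size 1, contributing (x − 2)

So m_A(x) = (x - 2)*(x - 1)^2 = x^3 - 4*x^2 + 5*x - 2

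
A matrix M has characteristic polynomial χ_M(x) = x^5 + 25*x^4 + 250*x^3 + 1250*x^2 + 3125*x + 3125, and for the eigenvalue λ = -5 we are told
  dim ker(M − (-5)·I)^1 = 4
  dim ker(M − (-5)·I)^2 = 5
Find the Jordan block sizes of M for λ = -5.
Block sizes for λ = -5: [2, 1, 1, 1]

From the dimensions of kernels of powers, the number of Jordan blocks of size at least j is d_j − d_{j−1} where d_j = dim ker(N^j) (with d_0 = 0). Computing the differences gives [4, 1].
The number of blocks of size exactly k is (#blocks of size ≥ k) − (#blocks of size ≥ k + 1), so the partition is: 3 block(s) of size 1, 1 block(s) of size 2.
In nonincreasing order the block sizes are [2, 1, 1, 1].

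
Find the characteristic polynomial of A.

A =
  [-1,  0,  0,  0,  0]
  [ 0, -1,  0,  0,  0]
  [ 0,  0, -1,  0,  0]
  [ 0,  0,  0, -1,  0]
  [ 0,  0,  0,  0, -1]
x^5 + 5*x^4 + 10*x^3 + 10*x^2 + 5*x + 1

Expanding det(x·I − A) (e.g. by cofactor expansion or by noting that A is similar to its Jordan form J, which has the same characteristic polynomial as A) gives
  χ_A(x) = x^5 + 5*x^4 + 10*x^3 + 10*x^2 + 5*x + 1
which factors as (x + 1)^5. The eigenvalues (with algebraic multiplicities) are λ = -1 with multiplicity 5.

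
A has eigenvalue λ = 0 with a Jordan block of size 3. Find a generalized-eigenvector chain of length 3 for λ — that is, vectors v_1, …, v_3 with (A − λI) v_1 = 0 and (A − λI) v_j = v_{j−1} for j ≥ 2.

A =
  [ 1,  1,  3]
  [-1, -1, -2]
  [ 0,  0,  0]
A Jordan chain for λ = 0 of length 3:
v_1 = (1, -1, 0)ᵀ
v_2 = (3, -2, 0)ᵀ
v_3 = (0, 0, 1)ᵀ

Let N = A − (0)·I. We want v_3 with N^3 v_3 = 0 but N^2 v_3 ≠ 0; then v_{j-1} := N · v_j for j = 3, …, 2.

Pick v_3 = (0, 0, 1)ᵀ.
Then v_2 = N · v_3 = (3, -2, 0)ᵀ.
Then v_1 = N · v_2 = (1, -1, 0)ᵀ.

Sanity check: (A − (0)·I) v_1 = (0, 0, 0)ᵀ = 0. ✓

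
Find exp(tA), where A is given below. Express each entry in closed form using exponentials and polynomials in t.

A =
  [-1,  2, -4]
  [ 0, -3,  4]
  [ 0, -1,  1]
e^{tA} =
  [exp(-t), 2*t*exp(-t), -4*t*exp(-t)]
  [0, -2*t*exp(-t) + exp(-t), 4*t*exp(-t)]
  [0, -t*exp(-t), 2*t*exp(-t) + exp(-t)]

Strategy: write A = P · J · P⁻¹ where J is a Jordan canonical form, so e^{tA} = P · e^{tJ} · P⁻¹, and e^{tJ} can be computed block-by-block.

A has Jordan form
J =
  [-1,  1,  0]
  [ 0, -1,  0]
  [ 0,  0, -1]
(up to reordering of blocks).

Per-block formulas:
  For a 2×2 Jordan block J_2(-1): exp(t · J_2(-1)) = e^(-1t)·(I + t·N), where N is the 2×2 nilpotent shift.
  For a 1×1 block at λ = -1: exp(t · [-1]) = [e^(-1t)].

After assembling e^{tJ} and conjugating by P, we get:

e^{tA} =
  [exp(-t), 2*t*exp(-t), -4*t*exp(-t)]
  [0, -2*t*exp(-t) + exp(-t), 4*t*exp(-t)]
  [0, -t*exp(-t), 2*t*exp(-t) + exp(-t)]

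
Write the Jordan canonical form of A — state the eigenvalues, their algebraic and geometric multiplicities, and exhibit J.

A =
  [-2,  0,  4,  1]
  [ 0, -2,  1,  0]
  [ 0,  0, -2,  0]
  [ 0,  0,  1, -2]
J_3(-2) ⊕ J_1(-2)

The characteristic polynomial is
  det(x·I − A) = x^4 + 8*x^3 + 24*x^2 + 32*x + 16 = (x + 2)^4

Eigenvalues and multiplicities (the geometric multiplicity of λ is n − rank(A − λI), which equals the number of Jordan blocks for λ):
  λ = -2: algebraic multiplicity = 4, geometric multiplicity = 2

Determining the block sizes for each eigenvalue:
  λ = -2: with am = 4 and gm = 2, the partition is not yet determined (e.g. several partitions of 4 into 2 parts exist). Let N = A − (-2)·I. Computing rank(N^1) = 2, rank(N^2) = 1, rank(N^3) = 0; the number of blocks of size ≥ j is rank(N^{j−1}) − rank(N^j), giving [2, 1, 1]. So we have 1 block(s) of size 3, 1 block(s) of size 1 → block sizes [3, 1]

Assembling the blocks gives a Jordan form
J =
  [-2,  1,  0,  0]
  [ 0, -2,  1,  0]
  [ 0,  0, -2,  0]
  [ 0,  0,  0, -2]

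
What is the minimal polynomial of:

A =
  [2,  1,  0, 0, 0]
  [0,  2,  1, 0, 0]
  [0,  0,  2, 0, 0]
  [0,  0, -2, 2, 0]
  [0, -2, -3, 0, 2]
x^3 - 6*x^2 + 12*x - 8

The characteristic polynomial is χ_A(x) = (x - 2)^5, so the eigenvalues are known. The minimal polynomial is
  m_A(x) = Π_λ (x − λ)^{k_λ}
where k_λ is the size of the *largest* Jordan block for λ (equivalently, the smallest k with (A − λI)^k v = 0 for every generalised eigenvector v of λ).

  λ = 2: largest Jordan block has size 3, contributing (x − 2)^3

So m_A(x) = (x - 2)^3 = x^3 - 6*x^2 + 12*x - 8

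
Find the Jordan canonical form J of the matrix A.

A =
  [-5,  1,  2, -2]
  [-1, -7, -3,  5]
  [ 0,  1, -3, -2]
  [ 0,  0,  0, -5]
J_3(-5) ⊕ J_1(-5)

The characteristic polynomial is
  det(x·I − A) = x^4 + 20*x^3 + 150*x^2 + 500*x + 625 = (x + 5)^4

Eigenvalues and multiplicities (the geometric multiplicity of λ is n − rank(A − λI), which equals the number of Jordan blocks for λ):
  λ = -5: algebraic multiplicity = 4, geometric multiplicity = 2

Determining the block sizes for each eigenvalue:
  λ = -5: with am = 4 and gm = 2, the partition is not yet determined (e.g. several partitions of 4 into 2 parts exist). Let N = A − (-5)·I. Computing rank(N^1) = 2, rank(N^2) = 1, rank(N^3) = 0; the number of blocks of size ≥ j is rank(N^{j−1}) − rank(N^j), giving [2, 1, 1]. So we have 1 block(s) of size 3, 1 block(s) of size 1 → block sizes [3, 1]

Assembling the blocks gives a Jordan form
J =
  [-5,  1,  0,  0]
  [ 0, -5,  1,  0]
  [ 0,  0, -5,  0]
  [ 0,  0,  0, -5]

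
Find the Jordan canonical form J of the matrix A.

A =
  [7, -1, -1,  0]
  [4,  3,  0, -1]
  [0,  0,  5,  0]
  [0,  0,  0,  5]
J_3(5) ⊕ J_1(5)

The characteristic polynomial is
  det(x·I − A) = x^4 - 20*x^3 + 150*x^2 - 500*x + 625 = (x - 5)^4

Eigenvalues and multiplicities (the geometric multiplicity of λ is n − rank(A − λI), which equals the number of Jordan blocks for λ):
  λ = 5: algebraic multiplicity = 4, geometric multiplicity = 2

Determining the block sizes for each eigenvalue:
  λ = 5: with am = 4 and gm = 2, the partition is not yet determined (e.g. several partitions of 4 into 2 parts exist). Let N = A − (5)·I. Computing rank(N^1) = 2, rank(N^2) = 1, rank(N^3) = 0; the number of blocks of size ≥ j is rank(N^{j−1}) − rank(N^j), giving [2, 1, 1]. So we have 1 block(s) of size 3, 1 block(s) of size 1 → block sizes [3, 1]

Assembling the blocks gives a Jordan form
J =
  [5, 1, 0, 0]
  [0, 5, 1, 0]
  [0, 0, 5, 0]
  [0, 0, 0, 5]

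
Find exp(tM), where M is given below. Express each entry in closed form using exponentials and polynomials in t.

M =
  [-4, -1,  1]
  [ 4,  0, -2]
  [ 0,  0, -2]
e^{tM} =
  [-2*t*exp(-2*t) + exp(-2*t), -t*exp(-2*t), t*exp(-2*t)]
  [4*t*exp(-2*t), 2*t*exp(-2*t) + exp(-2*t), -2*t*exp(-2*t)]
  [0, 0, exp(-2*t)]

Strategy: write M = P · J · P⁻¹ where J is a Jordan canonical form, so e^{tM} = P · e^{tJ} · P⁻¹, and e^{tJ} can be computed block-by-block.

M has Jordan form
J =
  [-2,  1,  0]
  [ 0, -2,  0]
  [ 0,  0, -2]
(up to reordering of blocks).

Per-block formulas:
  For a 2×2 Jordan block J_2(-2): exp(t · J_2(-2)) = e^(-2t)·(I + t·N), where N is the 2×2 nilpotent shift.
  For a 1×1 block at λ = -2: exp(t · [-2]) = [e^(-2t)].

After assembling e^{tJ} and conjugating by P, we get:

e^{tM} =
  [-2*t*exp(-2*t) + exp(-2*t), -t*exp(-2*t), t*exp(-2*t)]
  [4*t*exp(-2*t), 2*t*exp(-2*t) + exp(-2*t), -2*t*exp(-2*t)]
  [0, 0, exp(-2*t)]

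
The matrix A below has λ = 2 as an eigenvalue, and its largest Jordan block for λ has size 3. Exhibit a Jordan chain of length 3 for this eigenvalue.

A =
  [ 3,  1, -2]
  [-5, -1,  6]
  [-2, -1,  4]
A Jordan chain for λ = 2 of length 3:
v_1 = (0, -2, -1)ᵀ
v_2 = (1, -5, -2)ᵀ
v_3 = (1, 0, 0)ᵀ

Let N = A − (2)·I. We want v_3 with N^3 v_3 = 0 but N^2 v_3 ≠ 0; then v_{j-1} := N · v_j for j = 3, …, 2.

Pick v_3 = (1, 0, 0)ᵀ.
Then v_2 = N · v_3 = (1, -5, -2)ᵀ.
Then v_1 = N · v_2 = (0, -2, -1)ᵀ.

Sanity check: (A − (2)·I) v_1 = (0, 0, 0)ᵀ = 0. ✓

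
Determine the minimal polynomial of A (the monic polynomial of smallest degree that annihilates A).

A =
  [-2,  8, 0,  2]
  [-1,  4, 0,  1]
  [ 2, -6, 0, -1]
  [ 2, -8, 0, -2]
x^2

The characteristic polynomial is χ_A(x) = x^4, so the eigenvalues are known. The minimal polynomial is
  m_A(x) = Π_λ (x − λ)^{k_λ}
where k_λ is the size of the *largest* Jordan block for λ (equivalently, the smallest k with (A − λI)^k v = 0 for every generalised eigenvector v of λ).

  λ = 0: largest Jordan block has size 2, contributing (x − 0)^2

So m_A(x) = x^2 = x^2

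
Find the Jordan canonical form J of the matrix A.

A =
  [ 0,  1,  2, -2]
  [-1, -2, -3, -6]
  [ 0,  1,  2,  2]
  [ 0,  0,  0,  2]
J_3(0) ⊕ J_1(2)

The characteristic polynomial is
  det(x·I − A) = x^4 - 2*x^3 = x^3*(x - 2)

Eigenvalues and multiplicities (the geometric multiplicity of λ is n − rank(A − λI), which equals the number of Jordan blocks for λ):
  λ = 0: algebraic multiplicity = 3, geometric multiplicity = 1
  λ = 2: algebraic multiplicity = 1, geometric multiplicity = 1

Determining the block sizes for each eigenvalue:
  λ = 0: one block (gm = 1), so the single block has size am = 3 → block sizes [3]
  λ = 2: one block (gm = 1), so the single block has size am = 1 → block sizes [1]

Assembling the blocks gives a Jordan form
J =
  [0, 1, 0, 0]
  [0, 0, 1, 0]
  [0, 0, 0, 0]
  [0, 0, 0, 2]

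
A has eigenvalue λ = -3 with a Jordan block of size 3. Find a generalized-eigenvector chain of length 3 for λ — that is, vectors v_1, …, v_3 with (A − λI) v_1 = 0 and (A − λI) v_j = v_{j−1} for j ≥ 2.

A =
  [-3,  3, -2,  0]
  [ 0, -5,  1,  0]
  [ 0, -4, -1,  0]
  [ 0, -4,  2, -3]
A Jordan chain for λ = -3 of length 3:
v_1 = (2, 0, 0, 0)ᵀ
v_2 = (3, -2, -4, -4)ᵀ
v_3 = (0, 1, 0, 0)ᵀ

Let N = A − (-3)·I. We want v_3 with N^3 v_3 = 0 but N^2 v_3 ≠ 0; then v_{j-1} := N · v_j for j = 3, …, 2.

Pick v_3 = (0, 1, 0, 0)ᵀ.
Then v_2 = N · v_3 = (3, -2, -4, -4)ᵀ.
Then v_1 = N · v_2 = (2, 0, 0, 0)ᵀ.

Sanity check: (A − (-3)·I) v_1 = (0, 0, 0, 0)ᵀ = 0. ✓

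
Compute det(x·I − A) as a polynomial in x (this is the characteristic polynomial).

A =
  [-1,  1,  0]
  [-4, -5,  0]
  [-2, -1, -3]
x^3 + 9*x^2 + 27*x + 27

Expanding det(x·I − A) (e.g. by cofactor expansion or by noting that A is similar to its Jordan form J, which has the same characteristic polynomial as A) gives
  χ_A(x) = x^3 + 9*x^2 + 27*x + 27
which factors as (x + 3)^3. The eigenvalues (with algebraic multiplicities) are λ = -3 with multiplicity 3.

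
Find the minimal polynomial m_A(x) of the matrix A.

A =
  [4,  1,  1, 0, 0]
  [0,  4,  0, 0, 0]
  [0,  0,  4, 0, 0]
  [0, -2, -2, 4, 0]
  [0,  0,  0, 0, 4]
x^2 - 8*x + 16

The characteristic polynomial is χ_A(x) = (x - 4)^5, so the eigenvalues are known. The minimal polynomial is
  m_A(x) = Π_λ (x − λ)^{k_λ}
where k_λ is the size of the *largest* Jordan block for λ (equivalently, the smallest k with (A − λI)^k v = 0 for every generalised eigenvector v of λ).

  λ = 4: largest Jordan block has size 2, contributing (x − 4)^2

So m_A(x) = (x - 4)^2 = x^2 - 8*x + 16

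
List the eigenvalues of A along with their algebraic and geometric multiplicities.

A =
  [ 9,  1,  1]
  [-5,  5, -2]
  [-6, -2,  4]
λ = 6: alg = 3, geom = 1

Step 1 — factor the characteristic polynomial to read off the algebraic multiplicities:
  χ_A(x) = (x - 6)^3

Step 2 — compute geometric multiplicities via the rank-nullity identity g(λ) = n − rank(A − λI):
  rank(A − (6)·I) = 2, so dim ker(A − (6)·I) = n − 2 = 1

Summary:
  λ = 6: algebraic multiplicity = 3, geometric multiplicity = 1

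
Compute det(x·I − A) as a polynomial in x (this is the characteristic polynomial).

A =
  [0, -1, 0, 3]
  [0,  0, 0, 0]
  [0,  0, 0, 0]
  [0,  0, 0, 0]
x^4

Expanding det(x·I − A) (e.g. by cofactor expansion or by noting that A is similar to its Jordan form J, which has the same characteristic polynomial as A) gives
  χ_A(x) = x^4
which factors as x^4. The eigenvalues (with algebraic multiplicities) are λ = 0 with multiplicity 4.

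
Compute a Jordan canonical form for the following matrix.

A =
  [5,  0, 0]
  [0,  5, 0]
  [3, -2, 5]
J_2(5) ⊕ J_1(5)

The characteristic polynomial is
  det(x·I − A) = x^3 - 15*x^2 + 75*x - 125 = (x - 5)^3

Eigenvalues and multiplicities (the geometric multiplicity of λ is n − rank(A − λI), which equals the number of Jordan blocks for λ):
  λ = 5: algebraic multiplicity = 3, geometric multiplicity = 2

Determining the block sizes for each eigenvalue:
  λ = 5: 2 blocks summing to 3 forces exactly one block of size 2 and the rest size 1 → block sizes [2, 1]

Assembling the blocks gives a Jordan form
J =
  [5, 1, 0]
  [0, 5, 0]
  [0, 0, 5]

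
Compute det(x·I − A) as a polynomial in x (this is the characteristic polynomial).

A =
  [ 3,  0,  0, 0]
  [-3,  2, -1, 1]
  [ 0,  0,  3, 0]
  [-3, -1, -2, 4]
x^4 - 12*x^3 + 54*x^2 - 108*x + 81

Expanding det(x·I − A) (e.g. by cofactor expansion or by noting that A is similar to its Jordan form J, which has the same characteristic polynomial as A) gives
  χ_A(x) = x^4 - 12*x^3 + 54*x^2 - 108*x + 81
which factors as (x - 3)^4. The eigenvalues (with algebraic multiplicities) are λ = 3 with multiplicity 4.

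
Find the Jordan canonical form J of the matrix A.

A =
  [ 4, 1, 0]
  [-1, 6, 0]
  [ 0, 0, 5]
J_2(5) ⊕ J_1(5)

The characteristic polynomial is
  det(x·I − A) = x^3 - 15*x^2 + 75*x - 125 = (x - 5)^3

Eigenvalues and multiplicities (the geometric multiplicity of λ is n − rank(A − λI), which equals the number of Jordan blocks for λ):
  λ = 5: algebraic multiplicity = 3, geometric multiplicity = 2

Determining the block sizes for each eigenvalue:
  λ = 5: 2 blocks summing to 3 forces exactly one block of size 2 and the rest size 1 → block sizes [2, 1]

Assembling the blocks gives a Jordan form
J =
  [5, 1, 0]
  [0, 5, 0]
  [0, 0, 5]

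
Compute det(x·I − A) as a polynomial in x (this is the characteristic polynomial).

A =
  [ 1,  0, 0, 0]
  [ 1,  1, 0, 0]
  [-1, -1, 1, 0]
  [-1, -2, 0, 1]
x^4 - 4*x^3 + 6*x^2 - 4*x + 1

Expanding det(x·I − A) (e.g. by cofactor expansion or by noting that A is similar to its Jordan form J, which has the same characteristic polynomial as A) gives
  χ_A(x) = x^4 - 4*x^3 + 6*x^2 - 4*x + 1
which factors as (x - 1)^4. The eigenvalues (with algebraic multiplicities) are λ = 1 with multiplicity 4.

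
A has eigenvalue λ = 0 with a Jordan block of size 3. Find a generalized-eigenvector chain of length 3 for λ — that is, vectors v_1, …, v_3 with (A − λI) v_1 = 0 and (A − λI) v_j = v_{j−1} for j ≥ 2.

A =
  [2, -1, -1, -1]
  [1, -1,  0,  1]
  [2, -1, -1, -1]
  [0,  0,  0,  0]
A Jordan chain for λ = 0 of length 3:
v_1 = (1, 1, 1, 0)ᵀ
v_2 = (2, 1, 2, 0)ᵀ
v_3 = (1, 0, 0, 0)ᵀ

Let N = A − (0)·I. We want v_3 with N^3 v_3 = 0 but N^2 v_3 ≠ 0; then v_{j-1} := N · v_j for j = 3, …, 2.

Pick v_3 = (1, 0, 0, 0)ᵀ.
Then v_2 = N · v_3 = (2, 1, 2, 0)ᵀ.
Then v_1 = N · v_2 = (1, 1, 1, 0)ᵀ.

Sanity check: (A − (0)·I) v_1 = (0, 0, 0, 0)ᵀ = 0. ✓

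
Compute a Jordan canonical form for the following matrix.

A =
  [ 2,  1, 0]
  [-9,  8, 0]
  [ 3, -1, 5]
J_2(5) ⊕ J_1(5)

The characteristic polynomial is
  det(x·I − A) = x^3 - 15*x^2 + 75*x - 125 = (x - 5)^3

Eigenvalues and multiplicities (the geometric multiplicity of λ is n − rank(A − λI), which equals the number of Jordan blocks for λ):
  λ = 5: algebraic multiplicity = 3, geometric multiplicity = 2

Determining the block sizes for each eigenvalue:
  λ = 5: 2 blocks summing to 3 forces exactly one block of size 2 and the rest size 1 → block sizes [2, 1]

Assembling the blocks gives a Jordan form
J =
  [5, 1, 0]
  [0, 5, 0]
  [0, 0, 5]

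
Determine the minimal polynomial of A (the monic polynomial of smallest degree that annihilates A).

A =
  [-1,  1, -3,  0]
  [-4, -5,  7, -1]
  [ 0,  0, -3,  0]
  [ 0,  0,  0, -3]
x^3 + 9*x^2 + 27*x + 27

The characteristic polynomial is χ_A(x) = (x + 3)^4, so the eigenvalues are known. The minimal polynomial is
  m_A(x) = Π_λ (x − λ)^{k_λ}
where k_λ is the size of the *largest* Jordan block for λ (equivalently, the smallest k with (A − λI)^k v = 0 for every generalised eigenvector v of λ).

  λ = -3: largest Jordan block has size 3, contributing (x + 3)^3

So m_A(x) = (x + 3)^3 = x^3 + 9*x^2 + 27*x + 27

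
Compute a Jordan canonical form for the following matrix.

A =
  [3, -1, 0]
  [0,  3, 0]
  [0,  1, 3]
J_2(3) ⊕ J_1(3)

The characteristic polynomial is
  det(x·I − A) = x^3 - 9*x^2 + 27*x - 27 = (x - 3)^3

Eigenvalues and multiplicities (the geometric multiplicity of λ is n − rank(A − λI), which equals the number of Jordan blocks for λ):
  λ = 3: algebraic multiplicity = 3, geometric multiplicity = 2

Determining the block sizes for each eigenvalue:
  λ = 3: 2 blocks summing to 3 forces exactly one block of size 2 and the rest size 1 → block sizes [2, 1]

Assembling the blocks gives a Jordan form
J =
  [3, 1, 0]
  [0, 3, 0]
  [0, 0, 3]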